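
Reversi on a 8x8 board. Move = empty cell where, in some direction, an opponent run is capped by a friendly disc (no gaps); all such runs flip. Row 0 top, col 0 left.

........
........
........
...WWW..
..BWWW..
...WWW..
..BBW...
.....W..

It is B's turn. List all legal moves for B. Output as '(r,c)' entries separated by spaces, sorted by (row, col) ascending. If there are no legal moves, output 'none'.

(2,2): no bracket -> illegal
(2,3): flips 3 -> legal
(2,4): flips 1 -> legal
(2,5): no bracket -> illegal
(2,6): flips 3 -> legal
(3,2): no bracket -> illegal
(3,6): flips 2 -> legal
(4,6): flips 3 -> legal
(5,2): no bracket -> illegal
(5,6): no bracket -> illegal
(6,5): flips 1 -> legal
(6,6): no bracket -> illegal
(7,3): no bracket -> illegal
(7,4): no bracket -> illegal
(7,6): no bracket -> illegal

Answer: (2,3) (2,4) (2,6) (3,6) (4,6) (6,5)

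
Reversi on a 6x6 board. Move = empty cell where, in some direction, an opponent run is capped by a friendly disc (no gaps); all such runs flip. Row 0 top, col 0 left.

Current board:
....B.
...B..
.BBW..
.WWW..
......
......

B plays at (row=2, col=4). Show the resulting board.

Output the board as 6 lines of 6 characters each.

Answer: ....B.
...B..
.BBBB.
.WWW..
......
......

Derivation:
Place B at (2,4); scan 8 dirs for brackets.
Dir NW: first cell 'B' (not opp) -> no flip
Dir N: first cell '.' (not opp) -> no flip
Dir NE: first cell '.' (not opp) -> no flip
Dir W: opp run (2,3) capped by B -> flip
Dir E: first cell '.' (not opp) -> no flip
Dir SW: opp run (3,3), next='.' -> no flip
Dir S: first cell '.' (not opp) -> no flip
Dir SE: first cell '.' (not opp) -> no flip
All flips: (2,3)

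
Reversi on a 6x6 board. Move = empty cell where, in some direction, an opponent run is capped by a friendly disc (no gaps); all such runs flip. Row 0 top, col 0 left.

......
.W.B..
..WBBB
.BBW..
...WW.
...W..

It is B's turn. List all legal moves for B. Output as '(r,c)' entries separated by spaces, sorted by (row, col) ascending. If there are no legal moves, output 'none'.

(0,0): no bracket -> illegal
(0,1): no bracket -> illegal
(0,2): no bracket -> illegal
(1,0): no bracket -> illegal
(1,2): flips 1 -> legal
(2,0): no bracket -> illegal
(2,1): flips 1 -> legal
(3,4): flips 1 -> legal
(3,5): no bracket -> illegal
(4,2): flips 1 -> legal
(4,5): no bracket -> illegal
(5,2): no bracket -> illegal
(5,4): flips 1 -> legal
(5,5): no bracket -> illegal

Answer: (1,2) (2,1) (3,4) (4,2) (5,4)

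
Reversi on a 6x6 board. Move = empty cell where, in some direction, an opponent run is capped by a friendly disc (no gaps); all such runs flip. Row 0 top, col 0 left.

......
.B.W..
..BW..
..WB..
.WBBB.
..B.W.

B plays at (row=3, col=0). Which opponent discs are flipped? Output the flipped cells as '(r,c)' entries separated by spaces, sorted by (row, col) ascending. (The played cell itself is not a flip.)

Answer: (4,1)

Derivation:
Dir NW: edge -> no flip
Dir N: first cell '.' (not opp) -> no flip
Dir NE: first cell '.' (not opp) -> no flip
Dir W: edge -> no flip
Dir E: first cell '.' (not opp) -> no flip
Dir SW: edge -> no flip
Dir S: first cell '.' (not opp) -> no flip
Dir SE: opp run (4,1) capped by B -> flip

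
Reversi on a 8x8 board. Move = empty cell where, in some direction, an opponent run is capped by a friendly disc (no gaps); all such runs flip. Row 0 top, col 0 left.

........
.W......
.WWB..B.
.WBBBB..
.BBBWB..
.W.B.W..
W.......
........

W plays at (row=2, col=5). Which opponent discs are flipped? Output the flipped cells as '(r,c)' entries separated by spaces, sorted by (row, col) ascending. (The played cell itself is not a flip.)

Answer: (3,5) (4,5)

Derivation:
Dir NW: first cell '.' (not opp) -> no flip
Dir N: first cell '.' (not opp) -> no flip
Dir NE: first cell '.' (not opp) -> no flip
Dir W: first cell '.' (not opp) -> no flip
Dir E: opp run (2,6), next='.' -> no flip
Dir SW: opp run (3,4) (4,3), next='.' -> no flip
Dir S: opp run (3,5) (4,5) capped by W -> flip
Dir SE: first cell '.' (not opp) -> no flip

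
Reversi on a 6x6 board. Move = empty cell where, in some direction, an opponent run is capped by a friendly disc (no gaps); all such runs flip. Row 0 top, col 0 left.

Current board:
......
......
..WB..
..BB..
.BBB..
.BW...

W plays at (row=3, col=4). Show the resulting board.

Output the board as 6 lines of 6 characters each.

Answer: ......
......
..WB..
..BBW.
.BBW..
.BW...

Derivation:
Place W at (3,4); scan 8 dirs for brackets.
Dir NW: opp run (2,3), next='.' -> no flip
Dir N: first cell '.' (not opp) -> no flip
Dir NE: first cell '.' (not opp) -> no flip
Dir W: opp run (3,3) (3,2), next='.' -> no flip
Dir E: first cell '.' (not opp) -> no flip
Dir SW: opp run (4,3) capped by W -> flip
Dir S: first cell '.' (not opp) -> no flip
Dir SE: first cell '.' (not opp) -> no flip
All flips: (4,3)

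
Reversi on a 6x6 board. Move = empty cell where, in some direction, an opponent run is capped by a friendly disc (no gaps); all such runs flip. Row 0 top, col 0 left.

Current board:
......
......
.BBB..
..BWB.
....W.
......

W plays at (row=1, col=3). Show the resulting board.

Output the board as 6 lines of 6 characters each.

Answer: ......
...W..
.BBW..
..BWB.
....W.
......

Derivation:
Place W at (1,3); scan 8 dirs for brackets.
Dir NW: first cell '.' (not opp) -> no flip
Dir N: first cell '.' (not opp) -> no flip
Dir NE: first cell '.' (not opp) -> no flip
Dir W: first cell '.' (not opp) -> no flip
Dir E: first cell '.' (not opp) -> no flip
Dir SW: opp run (2,2), next='.' -> no flip
Dir S: opp run (2,3) capped by W -> flip
Dir SE: first cell '.' (not opp) -> no flip
All flips: (2,3)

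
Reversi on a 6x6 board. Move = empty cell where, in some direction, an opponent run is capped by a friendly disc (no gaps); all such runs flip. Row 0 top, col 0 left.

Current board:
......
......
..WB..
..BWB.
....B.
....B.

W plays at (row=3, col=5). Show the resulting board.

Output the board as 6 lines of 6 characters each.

Answer: ......
......
..WB..
..BWWW
....B.
....B.

Derivation:
Place W at (3,5); scan 8 dirs for brackets.
Dir NW: first cell '.' (not opp) -> no flip
Dir N: first cell '.' (not opp) -> no flip
Dir NE: edge -> no flip
Dir W: opp run (3,4) capped by W -> flip
Dir E: edge -> no flip
Dir SW: opp run (4,4), next='.' -> no flip
Dir S: first cell '.' (not opp) -> no flip
Dir SE: edge -> no flip
All flips: (3,4)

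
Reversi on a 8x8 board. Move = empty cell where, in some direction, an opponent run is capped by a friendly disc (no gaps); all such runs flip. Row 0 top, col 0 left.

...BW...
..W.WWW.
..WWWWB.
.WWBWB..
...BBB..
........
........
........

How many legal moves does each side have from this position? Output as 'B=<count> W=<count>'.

Answer: B=9 W=11

Derivation:
-- B to move --
(0,1): flips 3 -> legal
(0,2): no bracket -> illegal
(0,5): flips 3 -> legal
(0,6): flips 3 -> legal
(0,7): flips 3 -> legal
(1,1): flips 1 -> legal
(1,3): flips 2 -> legal
(1,7): no bracket -> illegal
(2,0): no bracket -> illegal
(2,1): flips 6 -> legal
(2,7): no bracket -> illegal
(3,0): flips 2 -> legal
(3,6): flips 2 -> legal
(4,0): no bracket -> illegal
(4,1): no bracket -> illegal
(4,2): no bracket -> illegal
B mobility = 9
-- W to move --
(0,2): flips 1 -> legal
(1,3): no bracket -> illegal
(1,7): no bracket -> illegal
(2,7): flips 1 -> legal
(3,6): flips 2 -> legal
(3,7): flips 1 -> legal
(4,2): flips 1 -> legal
(4,6): flips 1 -> legal
(5,2): flips 1 -> legal
(5,3): flips 2 -> legal
(5,4): flips 2 -> legal
(5,5): flips 4 -> legal
(5,6): flips 1 -> legal
W mobility = 11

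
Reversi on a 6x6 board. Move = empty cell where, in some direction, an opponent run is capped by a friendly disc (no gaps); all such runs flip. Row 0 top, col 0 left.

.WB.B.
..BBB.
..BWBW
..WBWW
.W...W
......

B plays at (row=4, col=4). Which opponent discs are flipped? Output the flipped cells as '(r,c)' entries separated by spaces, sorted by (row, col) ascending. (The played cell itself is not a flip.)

Answer: (3,4)

Derivation:
Dir NW: first cell 'B' (not opp) -> no flip
Dir N: opp run (3,4) capped by B -> flip
Dir NE: opp run (3,5), next=edge -> no flip
Dir W: first cell '.' (not opp) -> no flip
Dir E: opp run (4,5), next=edge -> no flip
Dir SW: first cell '.' (not opp) -> no flip
Dir S: first cell '.' (not opp) -> no flip
Dir SE: first cell '.' (not opp) -> no flip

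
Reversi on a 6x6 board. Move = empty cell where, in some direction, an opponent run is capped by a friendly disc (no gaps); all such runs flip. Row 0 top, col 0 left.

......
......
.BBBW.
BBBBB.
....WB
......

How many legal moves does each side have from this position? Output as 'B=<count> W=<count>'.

-- B to move --
(1,3): no bracket -> illegal
(1,4): flips 1 -> legal
(1,5): flips 1 -> legal
(2,5): flips 1 -> legal
(3,5): no bracket -> illegal
(4,3): flips 1 -> legal
(5,3): no bracket -> illegal
(5,4): flips 1 -> legal
(5,5): flips 1 -> legal
B mobility = 6
-- W to move --
(1,0): no bracket -> illegal
(1,1): flips 2 -> legal
(1,2): no bracket -> illegal
(1,3): no bracket -> illegal
(1,4): no bracket -> illegal
(2,0): flips 3 -> legal
(2,5): no bracket -> illegal
(3,5): no bracket -> illegal
(4,0): no bracket -> illegal
(4,1): no bracket -> illegal
(4,2): flips 1 -> legal
(4,3): no bracket -> illegal
(5,4): no bracket -> illegal
(5,5): no bracket -> illegal
W mobility = 3

Answer: B=6 W=3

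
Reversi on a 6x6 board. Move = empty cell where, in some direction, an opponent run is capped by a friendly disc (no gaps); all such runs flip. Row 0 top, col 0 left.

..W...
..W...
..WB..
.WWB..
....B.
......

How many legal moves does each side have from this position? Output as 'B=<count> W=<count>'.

-- B to move --
(0,1): flips 1 -> legal
(0,3): no bracket -> illegal
(1,1): flips 1 -> legal
(1,3): no bracket -> illegal
(2,0): no bracket -> illegal
(2,1): flips 1 -> legal
(3,0): flips 2 -> legal
(4,0): no bracket -> illegal
(4,1): flips 1 -> legal
(4,2): no bracket -> illegal
(4,3): no bracket -> illegal
B mobility = 5
-- W to move --
(1,3): no bracket -> illegal
(1,4): flips 1 -> legal
(2,4): flips 1 -> legal
(3,4): flips 2 -> legal
(3,5): no bracket -> illegal
(4,2): no bracket -> illegal
(4,3): no bracket -> illegal
(4,5): no bracket -> illegal
(5,3): no bracket -> illegal
(5,4): no bracket -> illegal
(5,5): flips 2 -> legal
W mobility = 4

Answer: B=5 W=4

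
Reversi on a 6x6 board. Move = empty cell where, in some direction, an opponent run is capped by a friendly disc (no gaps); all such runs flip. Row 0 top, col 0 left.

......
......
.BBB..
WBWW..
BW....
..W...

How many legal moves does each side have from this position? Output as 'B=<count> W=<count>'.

-- B to move --
(2,0): flips 1 -> legal
(2,4): no bracket -> illegal
(3,4): flips 2 -> legal
(4,2): flips 2 -> legal
(4,3): flips 2 -> legal
(4,4): flips 1 -> legal
(5,0): flips 2 -> legal
(5,1): flips 1 -> legal
(5,3): no bracket -> illegal
B mobility = 7
-- W to move --
(1,0): flips 1 -> legal
(1,1): flips 3 -> legal
(1,2): flips 2 -> legal
(1,3): flips 1 -> legal
(1,4): flips 1 -> legal
(2,0): no bracket -> illegal
(2,4): no bracket -> illegal
(3,4): no bracket -> illegal
(4,2): no bracket -> illegal
(5,0): flips 1 -> legal
(5,1): no bracket -> illegal
W mobility = 6

Answer: B=7 W=6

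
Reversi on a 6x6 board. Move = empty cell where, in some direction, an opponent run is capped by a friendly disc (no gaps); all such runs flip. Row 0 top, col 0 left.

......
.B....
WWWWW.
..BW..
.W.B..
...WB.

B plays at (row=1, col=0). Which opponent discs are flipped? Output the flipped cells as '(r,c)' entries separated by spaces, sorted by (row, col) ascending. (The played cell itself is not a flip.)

Answer: (2,1)

Derivation:
Dir NW: edge -> no flip
Dir N: first cell '.' (not opp) -> no flip
Dir NE: first cell '.' (not opp) -> no flip
Dir W: edge -> no flip
Dir E: first cell 'B' (not opp) -> no flip
Dir SW: edge -> no flip
Dir S: opp run (2,0), next='.' -> no flip
Dir SE: opp run (2,1) capped by B -> flip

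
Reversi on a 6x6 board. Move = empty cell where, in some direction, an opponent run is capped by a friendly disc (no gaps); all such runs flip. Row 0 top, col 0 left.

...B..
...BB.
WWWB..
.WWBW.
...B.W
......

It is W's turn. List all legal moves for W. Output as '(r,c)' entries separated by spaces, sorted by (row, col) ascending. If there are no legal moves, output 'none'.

(0,2): no bracket -> illegal
(0,4): flips 1 -> legal
(0,5): flips 2 -> legal
(1,2): flips 1 -> legal
(1,5): no bracket -> illegal
(2,4): flips 1 -> legal
(2,5): no bracket -> illegal
(4,2): no bracket -> illegal
(4,4): flips 1 -> legal
(5,2): flips 1 -> legal
(5,3): no bracket -> illegal
(5,4): flips 1 -> legal

Answer: (0,4) (0,5) (1,2) (2,4) (4,4) (5,2) (5,4)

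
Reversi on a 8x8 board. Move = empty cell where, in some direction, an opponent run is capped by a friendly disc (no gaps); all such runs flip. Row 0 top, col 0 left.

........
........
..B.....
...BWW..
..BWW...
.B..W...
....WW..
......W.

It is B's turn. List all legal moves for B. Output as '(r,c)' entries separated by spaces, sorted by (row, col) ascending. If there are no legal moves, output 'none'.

Answer: (3,6) (4,5) (5,3) (5,5)

Derivation:
(2,3): no bracket -> illegal
(2,4): no bracket -> illegal
(2,5): no bracket -> illegal
(2,6): no bracket -> illegal
(3,2): no bracket -> illegal
(3,6): flips 2 -> legal
(4,5): flips 2 -> legal
(4,6): no bracket -> illegal
(5,2): no bracket -> illegal
(5,3): flips 1 -> legal
(5,5): flips 1 -> legal
(5,6): no bracket -> illegal
(6,3): no bracket -> illegal
(6,6): no bracket -> illegal
(6,7): no bracket -> illegal
(7,3): no bracket -> illegal
(7,4): no bracket -> illegal
(7,5): no bracket -> illegal
(7,7): no bracket -> illegal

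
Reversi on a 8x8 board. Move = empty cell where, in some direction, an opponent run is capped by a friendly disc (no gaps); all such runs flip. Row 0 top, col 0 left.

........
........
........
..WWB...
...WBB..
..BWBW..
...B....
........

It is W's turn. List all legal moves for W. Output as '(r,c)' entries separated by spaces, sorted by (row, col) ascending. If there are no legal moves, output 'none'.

Answer: (2,5) (3,5) (4,6) (5,1) (6,1) (6,5) (7,3)

Derivation:
(2,3): no bracket -> illegal
(2,4): no bracket -> illegal
(2,5): flips 1 -> legal
(3,5): flips 3 -> legal
(3,6): no bracket -> illegal
(4,1): no bracket -> illegal
(4,2): no bracket -> illegal
(4,6): flips 2 -> legal
(5,1): flips 1 -> legal
(5,6): no bracket -> illegal
(6,1): flips 1 -> legal
(6,2): no bracket -> illegal
(6,4): no bracket -> illegal
(6,5): flips 1 -> legal
(7,2): no bracket -> illegal
(7,3): flips 1 -> legal
(7,4): no bracket -> illegal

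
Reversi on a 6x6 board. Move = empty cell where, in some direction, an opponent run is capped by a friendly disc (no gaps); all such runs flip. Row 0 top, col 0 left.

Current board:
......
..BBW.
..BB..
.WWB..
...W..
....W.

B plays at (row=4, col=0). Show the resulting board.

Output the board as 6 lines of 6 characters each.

Place B at (4,0); scan 8 dirs for brackets.
Dir NW: edge -> no flip
Dir N: first cell '.' (not opp) -> no flip
Dir NE: opp run (3,1) capped by B -> flip
Dir W: edge -> no flip
Dir E: first cell '.' (not opp) -> no flip
Dir SW: edge -> no flip
Dir S: first cell '.' (not opp) -> no flip
Dir SE: first cell '.' (not opp) -> no flip
All flips: (3,1)

Answer: ......
..BBW.
..BB..
.BWB..
B..W..
....W.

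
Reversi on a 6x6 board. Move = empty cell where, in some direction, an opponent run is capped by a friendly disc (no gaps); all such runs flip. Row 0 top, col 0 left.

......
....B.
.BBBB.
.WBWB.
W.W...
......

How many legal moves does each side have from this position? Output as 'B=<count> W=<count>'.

Answer: B=6 W=5

Derivation:
-- B to move --
(2,0): no bracket -> illegal
(3,0): flips 1 -> legal
(4,1): flips 1 -> legal
(4,3): flips 1 -> legal
(4,4): flips 1 -> legal
(5,0): no bracket -> illegal
(5,1): flips 2 -> legal
(5,2): flips 1 -> legal
(5,3): no bracket -> illegal
B mobility = 6
-- W to move --
(0,3): no bracket -> illegal
(0,4): no bracket -> illegal
(0,5): no bracket -> illegal
(1,0): no bracket -> illegal
(1,1): flips 2 -> legal
(1,2): flips 2 -> legal
(1,3): flips 2 -> legal
(1,5): flips 1 -> legal
(2,0): no bracket -> illegal
(2,5): no bracket -> illegal
(3,0): no bracket -> illegal
(3,5): flips 1 -> legal
(4,1): no bracket -> illegal
(4,3): no bracket -> illegal
(4,4): no bracket -> illegal
(4,5): no bracket -> illegal
W mobility = 5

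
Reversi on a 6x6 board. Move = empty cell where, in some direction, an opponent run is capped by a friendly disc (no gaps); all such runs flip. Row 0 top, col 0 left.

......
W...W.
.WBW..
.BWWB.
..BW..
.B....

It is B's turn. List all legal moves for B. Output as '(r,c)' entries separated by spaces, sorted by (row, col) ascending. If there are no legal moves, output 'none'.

(0,0): no bracket -> illegal
(0,1): no bracket -> illegal
(0,3): no bracket -> illegal
(0,4): no bracket -> illegal
(0,5): no bracket -> illegal
(1,1): flips 1 -> legal
(1,2): flips 1 -> legal
(1,3): no bracket -> illegal
(1,5): no bracket -> illegal
(2,0): flips 1 -> legal
(2,4): flips 2 -> legal
(2,5): no bracket -> illegal
(3,0): no bracket -> illegal
(4,1): no bracket -> illegal
(4,4): flips 2 -> legal
(5,2): flips 1 -> legal
(5,3): no bracket -> illegal
(5,4): no bracket -> illegal

Answer: (1,1) (1,2) (2,0) (2,4) (4,4) (5,2)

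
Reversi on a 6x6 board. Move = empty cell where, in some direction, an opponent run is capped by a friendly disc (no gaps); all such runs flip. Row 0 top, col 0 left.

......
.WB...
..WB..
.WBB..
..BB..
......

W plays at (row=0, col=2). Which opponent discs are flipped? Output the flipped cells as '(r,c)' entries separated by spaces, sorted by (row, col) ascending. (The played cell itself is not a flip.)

Answer: (1,2)

Derivation:
Dir NW: edge -> no flip
Dir N: edge -> no flip
Dir NE: edge -> no flip
Dir W: first cell '.' (not opp) -> no flip
Dir E: first cell '.' (not opp) -> no flip
Dir SW: first cell 'W' (not opp) -> no flip
Dir S: opp run (1,2) capped by W -> flip
Dir SE: first cell '.' (not opp) -> no flip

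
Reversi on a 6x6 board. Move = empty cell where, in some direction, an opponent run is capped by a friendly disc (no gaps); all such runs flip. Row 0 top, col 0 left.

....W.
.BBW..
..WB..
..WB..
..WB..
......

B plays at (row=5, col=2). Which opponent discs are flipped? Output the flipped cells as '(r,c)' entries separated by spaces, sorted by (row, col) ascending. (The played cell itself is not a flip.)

Answer: (2,2) (3,2) (4,2)

Derivation:
Dir NW: first cell '.' (not opp) -> no flip
Dir N: opp run (4,2) (3,2) (2,2) capped by B -> flip
Dir NE: first cell 'B' (not opp) -> no flip
Dir W: first cell '.' (not opp) -> no flip
Dir E: first cell '.' (not opp) -> no flip
Dir SW: edge -> no flip
Dir S: edge -> no flip
Dir SE: edge -> no flip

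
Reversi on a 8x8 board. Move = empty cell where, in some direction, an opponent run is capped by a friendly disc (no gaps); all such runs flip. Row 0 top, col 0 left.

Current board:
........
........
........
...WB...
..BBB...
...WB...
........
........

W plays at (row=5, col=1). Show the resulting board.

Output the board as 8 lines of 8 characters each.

Place W at (5,1); scan 8 dirs for brackets.
Dir NW: first cell '.' (not opp) -> no flip
Dir N: first cell '.' (not opp) -> no flip
Dir NE: opp run (4,2) capped by W -> flip
Dir W: first cell '.' (not opp) -> no flip
Dir E: first cell '.' (not opp) -> no flip
Dir SW: first cell '.' (not opp) -> no flip
Dir S: first cell '.' (not opp) -> no flip
Dir SE: first cell '.' (not opp) -> no flip
All flips: (4,2)

Answer: ........
........
........
...WB...
..WBB...
.W.WB...
........
........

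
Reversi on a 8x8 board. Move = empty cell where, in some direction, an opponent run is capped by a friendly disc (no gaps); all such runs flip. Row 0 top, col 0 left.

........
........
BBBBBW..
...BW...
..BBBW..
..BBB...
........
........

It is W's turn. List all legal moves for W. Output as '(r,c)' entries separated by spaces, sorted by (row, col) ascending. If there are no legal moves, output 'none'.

Answer: (1,2) (1,4) (3,2) (4,1) (6,1) (6,3) (6,4)

Derivation:
(1,0): no bracket -> illegal
(1,1): no bracket -> illegal
(1,2): flips 1 -> legal
(1,3): no bracket -> illegal
(1,4): flips 1 -> legal
(1,5): no bracket -> illegal
(3,0): no bracket -> illegal
(3,1): no bracket -> illegal
(3,2): flips 1 -> legal
(3,5): no bracket -> illegal
(4,1): flips 3 -> legal
(5,1): no bracket -> illegal
(5,5): no bracket -> illegal
(6,1): flips 2 -> legal
(6,2): no bracket -> illegal
(6,3): flips 1 -> legal
(6,4): flips 2 -> legal
(6,5): no bracket -> illegal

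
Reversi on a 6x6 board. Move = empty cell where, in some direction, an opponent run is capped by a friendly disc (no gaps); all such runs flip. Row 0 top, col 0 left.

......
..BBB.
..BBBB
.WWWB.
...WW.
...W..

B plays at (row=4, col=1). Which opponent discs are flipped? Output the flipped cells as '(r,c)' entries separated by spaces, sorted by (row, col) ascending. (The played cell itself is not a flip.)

Answer: (3,2)

Derivation:
Dir NW: first cell '.' (not opp) -> no flip
Dir N: opp run (3,1), next='.' -> no flip
Dir NE: opp run (3,2) capped by B -> flip
Dir W: first cell '.' (not opp) -> no flip
Dir E: first cell '.' (not opp) -> no flip
Dir SW: first cell '.' (not opp) -> no flip
Dir S: first cell '.' (not opp) -> no flip
Dir SE: first cell '.' (not opp) -> no flip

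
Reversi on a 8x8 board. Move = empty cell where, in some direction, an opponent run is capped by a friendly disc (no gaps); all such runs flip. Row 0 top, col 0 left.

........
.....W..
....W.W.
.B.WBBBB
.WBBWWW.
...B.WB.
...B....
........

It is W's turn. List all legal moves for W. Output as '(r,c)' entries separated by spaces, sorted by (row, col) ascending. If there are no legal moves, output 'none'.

Answer: (2,1) (2,3) (2,5) (2,7) (5,1) (5,7) (6,2) (6,6) (6,7) (7,3)

Derivation:
(2,0): no bracket -> illegal
(2,1): flips 1 -> legal
(2,2): no bracket -> illegal
(2,3): flips 1 -> legal
(2,5): flips 1 -> legal
(2,7): flips 1 -> legal
(3,0): no bracket -> illegal
(3,2): no bracket -> illegal
(4,0): no bracket -> illegal
(4,7): no bracket -> illegal
(5,1): flips 1 -> legal
(5,2): no bracket -> illegal
(5,4): no bracket -> illegal
(5,7): flips 1 -> legal
(6,2): flips 1 -> legal
(6,4): no bracket -> illegal
(6,5): no bracket -> illegal
(6,6): flips 1 -> legal
(6,7): flips 1 -> legal
(7,2): no bracket -> illegal
(7,3): flips 3 -> legal
(7,4): no bracket -> illegal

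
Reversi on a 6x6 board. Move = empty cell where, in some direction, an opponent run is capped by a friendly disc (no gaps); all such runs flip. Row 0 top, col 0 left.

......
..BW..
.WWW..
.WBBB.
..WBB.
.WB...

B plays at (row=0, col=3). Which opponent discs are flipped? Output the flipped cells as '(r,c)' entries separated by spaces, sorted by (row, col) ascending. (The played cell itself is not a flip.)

Answer: (1,3) (2,3)

Derivation:
Dir NW: edge -> no flip
Dir N: edge -> no flip
Dir NE: edge -> no flip
Dir W: first cell '.' (not opp) -> no flip
Dir E: first cell '.' (not opp) -> no flip
Dir SW: first cell 'B' (not opp) -> no flip
Dir S: opp run (1,3) (2,3) capped by B -> flip
Dir SE: first cell '.' (not opp) -> no flip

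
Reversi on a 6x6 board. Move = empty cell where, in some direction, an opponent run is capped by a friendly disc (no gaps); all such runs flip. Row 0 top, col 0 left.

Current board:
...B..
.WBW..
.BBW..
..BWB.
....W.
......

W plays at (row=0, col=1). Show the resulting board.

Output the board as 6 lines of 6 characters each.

Place W at (0,1); scan 8 dirs for brackets.
Dir NW: edge -> no flip
Dir N: edge -> no flip
Dir NE: edge -> no flip
Dir W: first cell '.' (not opp) -> no flip
Dir E: first cell '.' (not opp) -> no flip
Dir SW: first cell '.' (not opp) -> no flip
Dir S: first cell 'W' (not opp) -> no flip
Dir SE: opp run (1,2) capped by W -> flip
All flips: (1,2)

Answer: .W.B..
.WWW..
.BBW..
..BWB.
....W.
......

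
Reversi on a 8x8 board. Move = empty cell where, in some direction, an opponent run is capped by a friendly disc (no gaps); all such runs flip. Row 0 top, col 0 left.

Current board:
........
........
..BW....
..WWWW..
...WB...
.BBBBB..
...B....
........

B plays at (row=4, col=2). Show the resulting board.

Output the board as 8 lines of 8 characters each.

Answer: ........
........
..BW....
..BWWW..
..BBB...
.BBBBB..
...B....
........

Derivation:
Place B at (4,2); scan 8 dirs for brackets.
Dir NW: first cell '.' (not opp) -> no flip
Dir N: opp run (3,2) capped by B -> flip
Dir NE: opp run (3,3), next='.' -> no flip
Dir W: first cell '.' (not opp) -> no flip
Dir E: opp run (4,3) capped by B -> flip
Dir SW: first cell 'B' (not opp) -> no flip
Dir S: first cell 'B' (not opp) -> no flip
Dir SE: first cell 'B' (not opp) -> no flip
All flips: (3,2) (4,3)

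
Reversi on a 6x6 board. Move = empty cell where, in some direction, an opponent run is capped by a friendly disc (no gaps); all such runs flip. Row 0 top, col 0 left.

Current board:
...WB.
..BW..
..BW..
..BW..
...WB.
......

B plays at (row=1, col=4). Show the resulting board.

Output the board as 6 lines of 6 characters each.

Answer: ...WB.
..BBB.
..BB..
..BW..
...WB.
......

Derivation:
Place B at (1,4); scan 8 dirs for brackets.
Dir NW: opp run (0,3), next=edge -> no flip
Dir N: first cell 'B' (not opp) -> no flip
Dir NE: first cell '.' (not opp) -> no flip
Dir W: opp run (1,3) capped by B -> flip
Dir E: first cell '.' (not opp) -> no flip
Dir SW: opp run (2,3) capped by B -> flip
Dir S: first cell '.' (not opp) -> no flip
Dir SE: first cell '.' (not opp) -> no flip
All flips: (1,3) (2,3)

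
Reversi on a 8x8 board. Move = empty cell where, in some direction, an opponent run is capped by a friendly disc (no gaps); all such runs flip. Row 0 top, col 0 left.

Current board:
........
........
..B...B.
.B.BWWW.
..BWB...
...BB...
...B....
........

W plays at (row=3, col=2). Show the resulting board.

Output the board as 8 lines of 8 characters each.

Place W at (3,2); scan 8 dirs for brackets.
Dir NW: first cell '.' (not opp) -> no flip
Dir N: opp run (2,2), next='.' -> no flip
Dir NE: first cell '.' (not opp) -> no flip
Dir W: opp run (3,1), next='.' -> no flip
Dir E: opp run (3,3) capped by W -> flip
Dir SW: first cell '.' (not opp) -> no flip
Dir S: opp run (4,2), next='.' -> no flip
Dir SE: first cell 'W' (not opp) -> no flip
All flips: (3,3)

Answer: ........
........
..B...B.
.BWWWWW.
..BWB...
...BB...
...B....
........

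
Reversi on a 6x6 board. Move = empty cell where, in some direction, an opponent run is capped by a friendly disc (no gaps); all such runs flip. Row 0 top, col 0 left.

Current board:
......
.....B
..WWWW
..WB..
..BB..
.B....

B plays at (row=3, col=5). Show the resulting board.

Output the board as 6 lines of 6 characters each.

Place B at (3,5); scan 8 dirs for brackets.
Dir NW: opp run (2,4), next='.' -> no flip
Dir N: opp run (2,5) capped by B -> flip
Dir NE: edge -> no flip
Dir W: first cell '.' (not opp) -> no flip
Dir E: edge -> no flip
Dir SW: first cell '.' (not opp) -> no flip
Dir S: first cell '.' (not opp) -> no flip
Dir SE: edge -> no flip
All flips: (2,5)

Answer: ......
.....B
..WWWB
..WB.B
..BB..
.B....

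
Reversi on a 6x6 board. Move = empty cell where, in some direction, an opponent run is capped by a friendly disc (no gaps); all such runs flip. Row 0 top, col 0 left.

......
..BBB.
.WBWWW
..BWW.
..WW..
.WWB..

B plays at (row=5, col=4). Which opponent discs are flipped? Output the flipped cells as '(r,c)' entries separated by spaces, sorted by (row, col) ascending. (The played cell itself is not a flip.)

Answer: (4,3)

Derivation:
Dir NW: opp run (4,3) capped by B -> flip
Dir N: first cell '.' (not opp) -> no flip
Dir NE: first cell '.' (not opp) -> no flip
Dir W: first cell 'B' (not opp) -> no flip
Dir E: first cell '.' (not opp) -> no flip
Dir SW: edge -> no flip
Dir S: edge -> no flip
Dir SE: edge -> no flip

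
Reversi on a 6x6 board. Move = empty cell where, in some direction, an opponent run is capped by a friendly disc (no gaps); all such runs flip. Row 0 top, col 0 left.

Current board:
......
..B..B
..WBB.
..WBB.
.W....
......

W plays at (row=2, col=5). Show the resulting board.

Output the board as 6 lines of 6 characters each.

Place W at (2,5); scan 8 dirs for brackets.
Dir NW: first cell '.' (not opp) -> no flip
Dir N: opp run (1,5), next='.' -> no flip
Dir NE: edge -> no flip
Dir W: opp run (2,4) (2,3) capped by W -> flip
Dir E: edge -> no flip
Dir SW: opp run (3,4), next='.' -> no flip
Dir S: first cell '.' (not opp) -> no flip
Dir SE: edge -> no flip
All flips: (2,3) (2,4)

Answer: ......
..B..B
..WWWW
..WBB.
.W....
......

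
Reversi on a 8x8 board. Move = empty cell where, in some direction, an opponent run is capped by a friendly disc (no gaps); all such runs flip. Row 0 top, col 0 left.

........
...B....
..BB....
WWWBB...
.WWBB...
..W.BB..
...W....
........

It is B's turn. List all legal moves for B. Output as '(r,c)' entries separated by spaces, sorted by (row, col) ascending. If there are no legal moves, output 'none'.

(2,0): no bracket -> illegal
(2,1): flips 1 -> legal
(4,0): flips 3 -> legal
(5,0): flips 2 -> legal
(5,1): flips 1 -> legal
(5,3): no bracket -> illegal
(6,1): flips 1 -> legal
(6,2): flips 3 -> legal
(6,4): no bracket -> illegal
(7,2): flips 1 -> legal
(7,3): no bracket -> illegal
(7,4): no bracket -> illegal

Answer: (2,1) (4,0) (5,0) (5,1) (6,1) (6,2) (7,2)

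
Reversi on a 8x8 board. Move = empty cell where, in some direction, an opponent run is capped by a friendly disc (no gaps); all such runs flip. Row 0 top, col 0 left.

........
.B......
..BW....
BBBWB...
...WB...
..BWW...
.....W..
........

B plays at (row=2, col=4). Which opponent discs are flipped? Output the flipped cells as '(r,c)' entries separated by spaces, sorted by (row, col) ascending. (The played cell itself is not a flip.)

Dir NW: first cell '.' (not opp) -> no flip
Dir N: first cell '.' (not opp) -> no flip
Dir NE: first cell '.' (not opp) -> no flip
Dir W: opp run (2,3) capped by B -> flip
Dir E: first cell '.' (not opp) -> no flip
Dir SW: opp run (3,3), next='.' -> no flip
Dir S: first cell 'B' (not opp) -> no flip
Dir SE: first cell '.' (not opp) -> no flip

Answer: (2,3)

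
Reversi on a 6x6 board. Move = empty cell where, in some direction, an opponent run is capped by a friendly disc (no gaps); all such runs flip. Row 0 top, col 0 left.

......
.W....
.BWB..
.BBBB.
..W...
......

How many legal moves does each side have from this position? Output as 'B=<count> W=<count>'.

Answer: B=7 W=5

Derivation:
-- B to move --
(0,0): flips 2 -> legal
(0,1): flips 1 -> legal
(0,2): no bracket -> illegal
(1,0): no bracket -> illegal
(1,2): flips 1 -> legal
(1,3): flips 1 -> legal
(2,0): no bracket -> illegal
(4,1): no bracket -> illegal
(4,3): no bracket -> illegal
(5,1): flips 1 -> legal
(5,2): flips 1 -> legal
(5,3): flips 1 -> legal
B mobility = 7
-- W to move --
(1,0): no bracket -> illegal
(1,2): no bracket -> illegal
(1,3): no bracket -> illegal
(1,4): no bracket -> illegal
(2,0): flips 2 -> legal
(2,4): flips 2 -> legal
(2,5): no bracket -> illegal
(3,0): no bracket -> illegal
(3,5): no bracket -> illegal
(4,0): flips 1 -> legal
(4,1): flips 2 -> legal
(4,3): no bracket -> illegal
(4,4): flips 1 -> legal
(4,5): no bracket -> illegal
W mobility = 5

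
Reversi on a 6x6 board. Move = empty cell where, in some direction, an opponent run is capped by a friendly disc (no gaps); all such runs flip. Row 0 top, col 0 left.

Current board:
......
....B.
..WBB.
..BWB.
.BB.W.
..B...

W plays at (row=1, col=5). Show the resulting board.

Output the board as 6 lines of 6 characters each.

Answer: ......
....BW
..WBW.
..BWB.
.BB.W.
..B...

Derivation:
Place W at (1,5); scan 8 dirs for brackets.
Dir NW: first cell '.' (not opp) -> no flip
Dir N: first cell '.' (not opp) -> no flip
Dir NE: edge -> no flip
Dir W: opp run (1,4), next='.' -> no flip
Dir E: edge -> no flip
Dir SW: opp run (2,4) capped by W -> flip
Dir S: first cell '.' (not opp) -> no flip
Dir SE: edge -> no flip
All flips: (2,4)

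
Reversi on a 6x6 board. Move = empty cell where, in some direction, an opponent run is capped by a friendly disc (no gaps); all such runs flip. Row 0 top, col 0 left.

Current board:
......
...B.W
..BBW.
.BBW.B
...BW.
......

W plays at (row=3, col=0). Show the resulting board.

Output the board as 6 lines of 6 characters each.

Answer: ......
...B.W
..BBW.
WWWW.B
...BW.
......

Derivation:
Place W at (3,0); scan 8 dirs for brackets.
Dir NW: edge -> no flip
Dir N: first cell '.' (not opp) -> no flip
Dir NE: first cell '.' (not opp) -> no flip
Dir W: edge -> no flip
Dir E: opp run (3,1) (3,2) capped by W -> flip
Dir SW: edge -> no flip
Dir S: first cell '.' (not opp) -> no flip
Dir SE: first cell '.' (not opp) -> no flip
All flips: (3,1) (3,2)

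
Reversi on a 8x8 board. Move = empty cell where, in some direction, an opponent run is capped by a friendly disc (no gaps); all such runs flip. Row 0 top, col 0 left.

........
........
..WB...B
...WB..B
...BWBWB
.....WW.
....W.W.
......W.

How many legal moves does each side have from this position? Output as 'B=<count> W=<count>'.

Answer: B=6 W=6

Derivation:
-- B to move --
(1,1): no bracket -> illegal
(1,2): no bracket -> illegal
(1,3): no bracket -> illegal
(2,1): flips 1 -> legal
(2,4): no bracket -> illegal
(3,1): no bracket -> illegal
(3,2): flips 1 -> legal
(3,5): no bracket -> illegal
(3,6): no bracket -> illegal
(4,2): no bracket -> illegal
(5,3): no bracket -> illegal
(5,4): flips 1 -> legal
(5,7): no bracket -> illegal
(6,3): no bracket -> illegal
(6,5): flips 2 -> legal
(6,7): flips 1 -> legal
(7,3): flips 3 -> legal
(7,4): no bracket -> illegal
(7,5): no bracket -> illegal
(7,7): no bracket -> illegal
B mobility = 6
-- W to move --
(1,2): flips 3 -> legal
(1,3): flips 1 -> legal
(1,4): no bracket -> illegal
(1,6): no bracket -> illegal
(1,7): no bracket -> illegal
(2,4): flips 2 -> legal
(2,5): no bracket -> illegal
(2,6): no bracket -> illegal
(3,2): no bracket -> illegal
(3,5): flips 2 -> legal
(3,6): no bracket -> illegal
(4,2): flips 1 -> legal
(5,2): no bracket -> illegal
(5,3): flips 1 -> legal
(5,4): no bracket -> illegal
(5,7): no bracket -> illegal
W mobility = 6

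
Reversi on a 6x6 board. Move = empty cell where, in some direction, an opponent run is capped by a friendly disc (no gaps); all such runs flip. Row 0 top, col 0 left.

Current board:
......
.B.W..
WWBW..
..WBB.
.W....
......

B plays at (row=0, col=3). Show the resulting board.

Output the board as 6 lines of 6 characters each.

Answer: ...B..
.B.B..
WWBB..
..WBB.
.W....
......

Derivation:
Place B at (0,3); scan 8 dirs for brackets.
Dir NW: edge -> no flip
Dir N: edge -> no flip
Dir NE: edge -> no flip
Dir W: first cell '.' (not opp) -> no flip
Dir E: first cell '.' (not opp) -> no flip
Dir SW: first cell '.' (not opp) -> no flip
Dir S: opp run (1,3) (2,3) capped by B -> flip
Dir SE: first cell '.' (not opp) -> no flip
All flips: (1,3) (2,3)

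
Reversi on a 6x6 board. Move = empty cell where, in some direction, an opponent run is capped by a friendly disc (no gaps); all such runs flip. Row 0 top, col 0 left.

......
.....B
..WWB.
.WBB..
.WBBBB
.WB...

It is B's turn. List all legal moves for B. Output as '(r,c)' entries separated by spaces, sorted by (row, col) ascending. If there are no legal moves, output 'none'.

Answer: (1,1) (1,2) (1,3) (1,4) (2,0) (2,1) (3,0) (4,0) (5,0)

Derivation:
(1,1): flips 1 -> legal
(1,2): flips 1 -> legal
(1,3): flips 1 -> legal
(1,4): flips 1 -> legal
(2,0): flips 1 -> legal
(2,1): flips 2 -> legal
(3,0): flips 2 -> legal
(3,4): no bracket -> illegal
(4,0): flips 1 -> legal
(5,0): flips 2 -> legal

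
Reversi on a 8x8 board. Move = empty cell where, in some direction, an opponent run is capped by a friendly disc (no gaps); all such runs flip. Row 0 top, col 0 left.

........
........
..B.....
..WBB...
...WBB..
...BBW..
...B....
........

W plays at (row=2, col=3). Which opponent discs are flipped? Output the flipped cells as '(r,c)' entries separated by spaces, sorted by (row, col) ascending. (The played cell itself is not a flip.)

Dir NW: first cell '.' (not opp) -> no flip
Dir N: first cell '.' (not opp) -> no flip
Dir NE: first cell '.' (not opp) -> no flip
Dir W: opp run (2,2), next='.' -> no flip
Dir E: first cell '.' (not opp) -> no flip
Dir SW: first cell 'W' (not opp) -> no flip
Dir S: opp run (3,3) capped by W -> flip
Dir SE: opp run (3,4) (4,5), next='.' -> no flip

Answer: (3,3)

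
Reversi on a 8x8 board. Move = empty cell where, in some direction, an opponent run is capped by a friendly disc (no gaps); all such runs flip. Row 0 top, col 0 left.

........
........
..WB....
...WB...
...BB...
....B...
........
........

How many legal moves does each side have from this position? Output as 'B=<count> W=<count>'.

Answer: B=3 W=5

Derivation:
-- B to move --
(1,1): flips 2 -> legal
(1,2): no bracket -> illegal
(1,3): no bracket -> illegal
(2,1): flips 1 -> legal
(2,4): no bracket -> illegal
(3,1): no bracket -> illegal
(3,2): flips 1 -> legal
(4,2): no bracket -> illegal
B mobility = 3
-- W to move --
(1,2): no bracket -> illegal
(1,3): flips 1 -> legal
(1,4): no bracket -> illegal
(2,4): flips 1 -> legal
(2,5): no bracket -> illegal
(3,2): no bracket -> illegal
(3,5): flips 1 -> legal
(4,2): no bracket -> illegal
(4,5): no bracket -> illegal
(5,2): no bracket -> illegal
(5,3): flips 1 -> legal
(5,5): flips 1 -> legal
(6,3): no bracket -> illegal
(6,4): no bracket -> illegal
(6,5): no bracket -> illegal
W mobility = 5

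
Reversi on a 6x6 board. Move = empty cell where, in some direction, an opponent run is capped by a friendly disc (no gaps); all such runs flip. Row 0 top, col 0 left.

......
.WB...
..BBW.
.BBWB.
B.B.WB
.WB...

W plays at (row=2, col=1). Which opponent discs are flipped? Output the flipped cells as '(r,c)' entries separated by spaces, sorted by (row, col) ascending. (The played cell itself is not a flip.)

Answer: (2,2) (2,3)

Derivation:
Dir NW: first cell '.' (not opp) -> no flip
Dir N: first cell 'W' (not opp) -> no flip
Dir NE: opp run (1,2), next='.' -> no flip
Dir W: first cell '.' (not opp) -> no flip
Dir E: opp run (2,2) (2,3) capped by W -> flip
Dir SW: first cell '.' (not opp) -> no flip
Dir S: opp run (3,1), next='.' -> no flip
Dir SE: opp run (3,2), next='.' -> no flip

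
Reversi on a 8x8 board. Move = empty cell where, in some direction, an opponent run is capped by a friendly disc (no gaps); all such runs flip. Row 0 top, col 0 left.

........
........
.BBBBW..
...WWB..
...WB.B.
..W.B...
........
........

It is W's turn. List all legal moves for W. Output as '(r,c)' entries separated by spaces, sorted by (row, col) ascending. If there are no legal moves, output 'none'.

(1,0): no bracket -> illegal
(1,1): flips 1 -> legal
(1,2): flips 1 -> legal
(1,3): flips 1 -> legal
(1,4): flips 1 -> legal
(1,5): flips 1 -> legal
(2,0): flips 4 -> legal
(2,6): no bracket -> illegal
(3,0): no bracket -> illegal
(3,1): no bracket -> illegal
(3,2): no bracket -> illegal
(3,6): flips 1 -> legal
(3,7): no bracket -> illegal
(4,5): flips 2 -> legal
(4,7): no bracket -> illegal
(5,3): no bracket -> illegal
(5,5): flips 1 -> legal
(5,6): no bracket -> illegal
(5,7): no bracket -> illegal
(6,3): no bracket -> illegal
(6,4): flips 2 -> legal
(6,5): flips 1 -> legal

Answer: (1,1) (1,2) (1,3) (1,4) (1,5) (2,0) (3,6) (4,5) (5,5) (6,4) (6,5)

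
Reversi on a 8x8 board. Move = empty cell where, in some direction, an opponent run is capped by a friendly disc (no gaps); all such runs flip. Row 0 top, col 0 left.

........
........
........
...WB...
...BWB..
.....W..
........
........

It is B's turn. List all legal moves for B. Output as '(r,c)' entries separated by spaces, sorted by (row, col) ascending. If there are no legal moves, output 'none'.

(2,2): no bracket -> illegal
(2,3): flips 1 -> legal
(2,4): no bracket -> illegal
(3,2): flips 1 -> legal
(3,5): no bracket -> illegal
(4,2): no bracket -> illegal
(4,6): no bracket -> illegal
(5,3): no bracket -> illegal
(5,4): flips 1 -> legal
(5,6): no bracket -> illegal
(6,4): no bracket -> illegal
(6,5): flips 1 -> legal
(6,6): no bracket -> illegal

Answer: (2,3) (3,2) (5,4) (6,5)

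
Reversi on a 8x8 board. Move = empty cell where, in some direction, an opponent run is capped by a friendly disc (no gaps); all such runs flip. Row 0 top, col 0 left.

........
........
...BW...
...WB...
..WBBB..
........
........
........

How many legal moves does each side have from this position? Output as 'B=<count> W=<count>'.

Answer: B=5 W=7

Derivation:
-- B to move --
(1,3): no bracket -> illegal
(1,4): flips 1 -> legal
(1,5): no bracket -> illegal
(2,2): flips 1 -> legal
(2,5): flips 1 -> legal
(3,1): no bracket -> illegal
(3,2): flips 1 -> legal
(3,5): no bracket -> illegal
(4,1): flips 1 -> legal
(5,1): no bracket -> illegal
(5,2): no bracket -> illegal
(5,3): no bracket -> illegal
B mobility = 5
-- W to move --
(1,2): no bracket -> illegal
(1,3): flips 1 -> legal
(1,4): no bracket -> illegal
(2,2): flips 1 -> legal
(2,5): no bracket -> illegal
(3,2): no bracket -> illegal
(3,5): flips 1 -> legal
(3,6): no bracket -> illegal
(4,6): flips 3 -> legal
(5,2): no bracket -> illegal
(5,3): flips 1 -> legal
(5,4): flips 2 -> legal
(5,5): flips 1 -> legal
(5,6): no bracket -> illegal
W mobility = 7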